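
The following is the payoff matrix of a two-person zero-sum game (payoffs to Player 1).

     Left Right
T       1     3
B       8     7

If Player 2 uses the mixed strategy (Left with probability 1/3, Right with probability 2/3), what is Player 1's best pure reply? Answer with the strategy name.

Expected payoff of T: (1/3)·1 + (2/3)·3 = 7/3.
Expected payoff of B: (1/3)·8 + (2/3)·7 = 22/3.
The largest is 22/3, so Player 1's best response is B.

B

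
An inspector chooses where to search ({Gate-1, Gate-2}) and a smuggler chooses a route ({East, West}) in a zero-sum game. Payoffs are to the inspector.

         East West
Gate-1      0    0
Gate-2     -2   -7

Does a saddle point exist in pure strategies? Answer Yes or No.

Row minima: Gate-1 → 0, Gate-2 → -7; maximin = 0.
Column maxima: East → 0, West → 0; minimax = 0.
maximin = minimax = 0, so a saddle point exists.

Yes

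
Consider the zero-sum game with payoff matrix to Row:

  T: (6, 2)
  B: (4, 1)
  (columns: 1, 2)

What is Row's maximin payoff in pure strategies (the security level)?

2

Row minima: T → 2, B → 1.
The best of these is 2.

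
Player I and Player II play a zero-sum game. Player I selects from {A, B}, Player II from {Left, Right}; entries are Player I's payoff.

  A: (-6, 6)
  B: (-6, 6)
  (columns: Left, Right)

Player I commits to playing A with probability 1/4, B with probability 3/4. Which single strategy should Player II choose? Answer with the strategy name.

If Player II plays Left, Player I's expected payoff is (1/4)·(-6) + (3/4)·(-6) = -6.
If Player II plays Right, Player I's expected payoff is (1/4)·6 + (3/4)·6 = 6.
Player II minimizes Player I's payoff; the smallest is -6, so the best response is Left.

Left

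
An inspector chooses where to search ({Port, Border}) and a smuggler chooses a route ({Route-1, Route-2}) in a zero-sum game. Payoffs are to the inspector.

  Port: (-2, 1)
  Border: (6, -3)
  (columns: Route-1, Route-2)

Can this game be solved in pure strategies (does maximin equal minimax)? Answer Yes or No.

No

Row minima: Port → -2, Border → -3; maximin = -2.
Column maxima: Route-1 → 6, Route-2 → 1; minimax = 1.
-2 ≠ 1, so no pure-strategy equilibrium exists.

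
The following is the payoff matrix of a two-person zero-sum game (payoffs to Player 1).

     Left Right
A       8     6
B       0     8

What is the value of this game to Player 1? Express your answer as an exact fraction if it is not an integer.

32/5

Row minima: A → 6, B → 0; maximin = 6.
Column maxima: Left → 8, Right → 8; minimax = 8.
6 ≠ 8, so there is no saddle point; optimal play is mixed.
Let Player 1 play A with probability p. Expected payoff against Left: 8p + 0(1−p) = 8p; against Right: 6p + 8(1−p) = −2p + 8.
Setting these equal: 8p = −2p + 8 ⇒ 10p = 8 ⇒ p = 4/5, and the value is (8)·(4/5) = 32/5.
For Player 2: with q = P(Left), equating A's and B's payoffs gives 2q + 6 = −8q + 8 ⇒ q = 1/5.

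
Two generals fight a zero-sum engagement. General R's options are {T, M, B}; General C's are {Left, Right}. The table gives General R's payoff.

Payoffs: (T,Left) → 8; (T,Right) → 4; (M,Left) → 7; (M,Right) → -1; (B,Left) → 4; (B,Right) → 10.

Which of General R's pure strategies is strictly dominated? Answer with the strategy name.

M

T gives a strictly higher payoff than M against every column: 8 > 7, 4 > -1.
So M is strictly dominated and General R never plays it.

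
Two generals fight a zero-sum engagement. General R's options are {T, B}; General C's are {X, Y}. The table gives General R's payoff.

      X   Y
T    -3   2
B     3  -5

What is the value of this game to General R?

Row minima: T → -3, B → -5; maximin = -3.
Column maxima: X → 3, Y → 2; minimax = 2.
-3 ≠ 2, so there is no saddle point; optimal play is mixed.
Let General R play T with probability p. Expected payoff against X: (-3)p + 3(1−p) = −6p + 3; against Y: 2p + (-5)(1−p) = 7p − 5.
Setting these equal: −6p + 3 = 7p − 5 ⇒ −13p = -8 ⇒ p = 8/13, and the value is (-6)·(8/13) + 3 = -9/13.
For General C: with q = P(X), equating T's and B's payoffs gives −5q + 2 = 8q − 5 ⇒ q = 7/13.

-9/13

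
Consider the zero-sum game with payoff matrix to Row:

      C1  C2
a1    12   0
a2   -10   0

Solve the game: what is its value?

Row minima: a1 → 0, a2 → -10; maximin = 0.
Column maxima: C1 → 12, C2 → 0; minimax = 0.
Since maximin = minimax = 0, there is a saddle point and the value is 0.

0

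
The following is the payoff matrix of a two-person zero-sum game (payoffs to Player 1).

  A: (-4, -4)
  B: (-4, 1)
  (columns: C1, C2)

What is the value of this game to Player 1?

Row minima: A → -4, B → -4; maximin = -4.
Column maxima: C1 → -4, C2 → 1; minimax = -4.
Since maximin = minimax = -4, there is a saddle point and the value is -4.

-4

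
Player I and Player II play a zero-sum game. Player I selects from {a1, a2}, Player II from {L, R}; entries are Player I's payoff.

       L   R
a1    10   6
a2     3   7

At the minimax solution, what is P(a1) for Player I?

1/2

Row minima: a1 → 6, a2 → 3; maximin = 6.
Column maxima: L → 10, R → 7; minimax = 7.
6 ≠ 7, so there is no saddle point; optimal play is mixed.
Let Player I play a1 with probability p. Expected payoff against L: 10p + 3(1−p) = 7p + 3; against R: 6p + 7(1−p) = −p + 7.
Setting these equal: 7p + 3 = −p + 7 ⇒ 8p = 4 ⇒ p = 1/2, and the value is (7)·(1/2) + 3 = 13/2.
For Player II: with q = P(L), equating a1's and a2's payoffs gives 4q + 6 = −4q + 7 ⇒ q = 1/8.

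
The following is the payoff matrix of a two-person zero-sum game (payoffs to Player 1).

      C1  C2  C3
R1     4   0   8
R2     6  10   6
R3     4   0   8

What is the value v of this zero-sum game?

6

Row minima: R1 → 0, R2 → 6, R3 → 0; maximin = 6.
Column maxima: C1 → 6, C2 → 10, C3 → 8; minimax = 6.
Since maximin = minimax = 6, there is a saddle point and the value is 6.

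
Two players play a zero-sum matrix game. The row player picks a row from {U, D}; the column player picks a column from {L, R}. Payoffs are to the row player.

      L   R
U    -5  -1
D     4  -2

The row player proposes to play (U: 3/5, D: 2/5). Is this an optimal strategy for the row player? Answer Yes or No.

Yes

Against L this mix gives (3/5)·(-5) + (2/5)·4 = -7/5.
Against R this mix gives (3/5)·(-1) + (2/5)·(-2) = -7/5.
All of the column player's active replies (L, R) yield -7/5, and no column does worse for the row player. The mix makes the column player indifferent and guarantees -7/5, so it is optimal.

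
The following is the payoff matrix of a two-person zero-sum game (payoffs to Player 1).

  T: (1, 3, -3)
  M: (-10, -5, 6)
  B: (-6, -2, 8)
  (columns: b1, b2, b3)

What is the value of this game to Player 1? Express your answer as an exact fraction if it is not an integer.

Row minima: T → -3, M → -10, B → -6; maximin = -3.
Column maxima: b1 → 1, b2 → 3, b3 → 8; minimax = 1.
-3 ≠ 1, so there is no saddle point; optimal play is mixed.
M is strictly dominated by B, so Player 1 never plays it.
b2 is strictly dominated by b1 (it gives Player 1 strictly more in every row), so Player 2 never plays it.
On the remaining 2×2 (T, B vs b1, b3):
Let Player 1 play T with probability p. Expected payoff against b1: 1p + (-6)(1−p) = 7p − 6; against b3: (-3)p + 8(1−p) = −11p + 8.
Setting these equal: 7p − 6 = −11p + 8 ⇒ 18p = 14 ⇒ p = 7/9, and the value is (7)·(7/9) − 6 = -5/9.
For Player 2: with q = P(b1), equating T's and B's payoffs gives 4q − 3 = −14q + 8 ⇒ q = 11/18.

-5/9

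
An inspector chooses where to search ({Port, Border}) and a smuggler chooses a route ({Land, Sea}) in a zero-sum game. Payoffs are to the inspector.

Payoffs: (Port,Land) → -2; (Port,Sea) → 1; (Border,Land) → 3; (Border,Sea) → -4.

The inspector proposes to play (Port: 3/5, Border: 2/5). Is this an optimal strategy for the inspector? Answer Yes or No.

Against Land this mix gives (3/5)·(-2) + (2/5)·3 = 0.
Against Sea this mix gives (3/5)·1 + (2/5)·(-4) = -1.
The smuggler will play Sea, holding the inspector to -1. Shifting weight toward the row that does better against Sea would raise this floor (the equalizing mix achieves -1/2 against both Sea and Land), so the proposed strategy is not optimal.

No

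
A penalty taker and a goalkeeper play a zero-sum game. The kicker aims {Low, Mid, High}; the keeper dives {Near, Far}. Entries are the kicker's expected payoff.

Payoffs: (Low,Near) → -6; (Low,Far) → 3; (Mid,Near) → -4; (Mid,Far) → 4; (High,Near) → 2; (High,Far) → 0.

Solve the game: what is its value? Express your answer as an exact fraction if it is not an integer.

4/5

Row minima: Low → -6, Mid → -4, High → 0; maximin = 0.
Column maxima: Near → 2, Far → 4; minimax = 2.
0 ≠ 2, so there is no saddle point; optimal play is mixed.
Low is strictly dominated by Mid, so the kicker never plays it.
On the remaining 2×2 (Mid, High vs Near, Far):
Let the kicker play Mid with probability p. Expected payoff against Near: (-4)p + 2(1−p) = −6p + 2; against Far: 4p + 0(1−p) = 4p.
Setting these equal: −6p + 2 = 4p ⇒ −10p = -2 ⇒ p = 1/5, and the value is (-6)·(1/5) + 2 = 4/5.
For the keeper: with q = P(Near), equating Mid's and High's payoffs gives −8q + 4 = 2q ⇒ q = 2/5.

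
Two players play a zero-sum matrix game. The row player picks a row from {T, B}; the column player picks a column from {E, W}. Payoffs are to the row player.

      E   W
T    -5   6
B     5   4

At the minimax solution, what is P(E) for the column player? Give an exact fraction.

1/6

Row minima: T → -5, B → 4; maximin = 4.
Column maxima: E → 5, W → 6; minimax = 5.
4 ≠ 5, so there is no saddle point; optimal play is mixed.
Let the row player play T with probability p. Expected payoff against E: (-5)p + 5(1−p) = −10p + 5; against W: 6p + 4(1−p) = 2p + 4.
Setting these equal: −10p + 5 = 2p + 4 ⇒ −12p = -1 ⇒ p = 1/12, and the value is (-10)·(1/12) + 5 = 25/6.
For the column player: with q = P(E), equating T's and B's payoffs gives −11q + 6 = q + 4 ⇒ q = 1/6.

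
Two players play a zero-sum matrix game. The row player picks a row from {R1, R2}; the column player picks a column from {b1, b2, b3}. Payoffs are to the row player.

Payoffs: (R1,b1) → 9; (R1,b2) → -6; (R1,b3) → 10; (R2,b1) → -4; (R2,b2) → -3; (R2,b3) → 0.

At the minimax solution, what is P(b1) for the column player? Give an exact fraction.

3/16

Row minima: R1 → -6, R2 → -4; maximin = -4.
Column maxima: b1 → 9, b2 → -3, b3 → 10; minimax = -3.
-4 ≠ -3, so there is no saddle point; optimal play is mixed.
b3 is strictly dominated by b1 (it gives the row player strictly more in every row), so the column player never plays it.
On the remaining 2×2 (R1, R2 vs b1, b2):
Let the row player play R1 with probability p. Expected payoff against b1: 9p + (-4)(1−p) = 13p − 4; against b2: (-6)p + (-3)(1−p) = −3p − 3.
Setting these equal: 13p − 4 = −3p − 3 ⇒ 16p = 1 ⇒ p = 1/16, and the value is (13)·(1/16) − 4 = -51/16.
For the column player: with q = P(b1), equating R1's and R2's payoffs gives 15q − 6 = −q − 3 ⇒ q = 3/16.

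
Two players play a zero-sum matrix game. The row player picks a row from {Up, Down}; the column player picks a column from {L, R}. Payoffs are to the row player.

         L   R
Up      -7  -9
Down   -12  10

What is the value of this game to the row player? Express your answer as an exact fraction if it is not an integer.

-89/12

Row minima: Up → -9, Down → -12; maximin = -9.
Column maxima: L → -7, R → 10; minimax = -7.
-9 ≠ -7, so there is no saddle point; optimal play is mixed.
Let the row player play Up with probability p. Expected payoff against L: (-7)p + (-12)(1−p) = 5p − 12; against R: (-9)p + 10(1−p) = −19p + 10.
Setting these equal: 5p − 12 = −19p + 10 ⇒ 24p = 22 ⇒ p = 11/12, and the value is (5)·(11/12) − 12 = -89/12.
For the column player: with q = P(L), equating Up's and Down's payoffs gives 2q − 9 = −22q + 10 ⇒ q = 19/24.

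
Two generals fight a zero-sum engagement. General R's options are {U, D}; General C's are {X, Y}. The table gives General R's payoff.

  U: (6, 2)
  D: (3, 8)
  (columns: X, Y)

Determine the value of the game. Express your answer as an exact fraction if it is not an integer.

Row minima: U → 2, D → 3; maximin = 3.
Column maxima: X → 6, Y → 8; minimax = 6.
3 ≠ 6, so there is no saddle point; optimal play is mixed.
Let General R play U with probability p. Expected payoff against X: 6p + 3(1−p) = 3p + 3; against Y: 2p + 8(1−p) = −6p + 8.
Setting these equal: 3p + 3 = −6p + 8 ⇒ 9p = 5 ⇒ p = 5/9, and the value is (3)·(5/9) + 3 = 14/3.
For General C: with q = P(X), equating U's and D's payoffs gives 4q + 2 = −5q + 8 ⇒ q = 2/3.

14/3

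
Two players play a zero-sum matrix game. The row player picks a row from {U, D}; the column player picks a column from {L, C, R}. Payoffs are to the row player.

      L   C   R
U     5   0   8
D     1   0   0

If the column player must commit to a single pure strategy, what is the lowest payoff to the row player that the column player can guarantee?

Column maxima: L → 5, C → 0, R → 8.
The smallest of these is 0.

0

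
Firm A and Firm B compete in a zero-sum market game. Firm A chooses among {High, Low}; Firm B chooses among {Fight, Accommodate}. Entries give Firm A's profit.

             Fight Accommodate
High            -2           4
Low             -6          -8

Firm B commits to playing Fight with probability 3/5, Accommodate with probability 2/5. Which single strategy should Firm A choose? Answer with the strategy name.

High

Expected payoff of High: (3/5)·(-2) + (2/5)·4 = 2/5.
Expected payoff of Low: (3/5)·(-6) + (2/5)·(-8) = -34/5.
The largest is 2/5, so Firm A's best response is High.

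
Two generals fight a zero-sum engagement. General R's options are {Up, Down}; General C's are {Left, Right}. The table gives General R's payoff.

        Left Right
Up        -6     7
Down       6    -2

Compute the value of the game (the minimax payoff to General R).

Row minima: Up → -6, Down → -2; maximin = -2.
Column maxima: Left → 6, Right → 7; minimax = 6.
-2 ≠ 6, so there is no saddle point; optimal play is mixed.
Let General R play Up with probability p. Expected payoff against Left: (-6)p + 6(1−p) = −12p + 6; against Right: 7p + (-2)(1−p) = 9p − 2.
Setting these equal: −12p + 6 = 9p − 2 ⇒ −21p = -8 ⇒ p = 8/21, and the value is (-12)·(8/21) + 6 = 10/7.
For General C: with q = P(Left), equating Up's and Down's payoffs gives −13q + 7 = 8q − 2 ⇒ q = 3/7.

10/7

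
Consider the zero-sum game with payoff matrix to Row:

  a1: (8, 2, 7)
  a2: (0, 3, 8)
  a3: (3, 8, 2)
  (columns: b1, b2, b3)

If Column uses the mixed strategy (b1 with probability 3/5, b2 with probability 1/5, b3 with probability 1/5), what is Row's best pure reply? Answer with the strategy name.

a1

Expected payoff of a1: (3/5)·8 + (1/5)·2 + (1/5)·7 = 33/5.
Expected payoff of a2: (3/5)·0 + (1/5)·3 + (1/5)·8 = 11/5.
Expected payoff of a3: (3/5)·3 + (1/5)·8 + (1/5)·2 = 19/5.
The largest is 33/5, so Row's best response is a1.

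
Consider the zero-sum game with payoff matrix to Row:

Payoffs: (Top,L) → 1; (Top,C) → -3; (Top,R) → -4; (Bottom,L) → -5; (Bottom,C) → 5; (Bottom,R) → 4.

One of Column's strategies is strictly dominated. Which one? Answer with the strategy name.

R holds Row's payoff strictly below C in every row: -4 < -3, 4 < 5.
So C is strictly dominated for Column.

C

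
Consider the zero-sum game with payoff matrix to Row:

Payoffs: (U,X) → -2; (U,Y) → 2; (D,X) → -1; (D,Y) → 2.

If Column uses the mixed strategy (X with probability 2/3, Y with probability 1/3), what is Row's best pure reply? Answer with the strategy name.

D

Expected payoff of U: (2/3)·(-2) + (1/3)·2 = -2/3.
Expected payoff of D: (2/3)·(-1) + (1/3)·2 = 0.
The largest is 0, so Row's best response is D.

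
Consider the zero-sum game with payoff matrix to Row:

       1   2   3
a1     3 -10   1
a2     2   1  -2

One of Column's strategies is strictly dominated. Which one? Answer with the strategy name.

2 holds Row's payoff strictly below 1 in every row: -10 < 3, 1 < 2.
So 1 is strictly dominated for Column.

1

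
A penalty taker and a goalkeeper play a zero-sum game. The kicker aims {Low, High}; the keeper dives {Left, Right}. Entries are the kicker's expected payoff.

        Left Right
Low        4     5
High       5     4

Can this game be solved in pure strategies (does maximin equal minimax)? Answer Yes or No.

No

Row minima: Low → 4, High → 4; maximin = 4.
Column maxima: Left → 5, Right → 5; minimax = 5.
4 ≠ 5, so no pure-strategy equilibrium exists.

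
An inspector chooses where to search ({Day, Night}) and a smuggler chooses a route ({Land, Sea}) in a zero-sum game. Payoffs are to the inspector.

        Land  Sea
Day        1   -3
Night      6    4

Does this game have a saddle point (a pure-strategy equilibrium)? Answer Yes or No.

Yes

Row minima: Day → -3, Night → 4; maximin = 4.
Column maxima: Land → 6, Sea → 4; minimax = 4.
maximin = minimax = 4, so a saddle point exists.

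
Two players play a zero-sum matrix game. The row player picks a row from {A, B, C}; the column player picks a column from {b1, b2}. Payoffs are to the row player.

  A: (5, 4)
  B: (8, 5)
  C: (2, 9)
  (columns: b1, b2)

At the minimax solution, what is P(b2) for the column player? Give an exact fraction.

Row minima: A → 4, B → 5, C → 2; maximin = 5.
Column maxima: b1 → 8, b2 → 9; minimax = 8.
5 ≠ 8, so there is no saddle point; optimal play is mixed.
A is strictly dominated by B, so the row player never plays it.
On the remaining 2×2 (B, C vs b1, b2):
Let the row player play B with probability p. Expected payoff against b1: 8p + 2(1−p) = 6p + 2; against b2: 5p + 9(1−p) = −4p + 9.
Setting these equal: 6p + 2 = −4p + 9 ⇒ 10p = 7 ⇒ p = 7/10, and the value is (6)·(7/10) + 2 = 31/5.
For the column player: with q = P(b1), equating B's and C's payoffs gives 3q + 5 = −7q + 9 ⇒ q = 2/5.

3/5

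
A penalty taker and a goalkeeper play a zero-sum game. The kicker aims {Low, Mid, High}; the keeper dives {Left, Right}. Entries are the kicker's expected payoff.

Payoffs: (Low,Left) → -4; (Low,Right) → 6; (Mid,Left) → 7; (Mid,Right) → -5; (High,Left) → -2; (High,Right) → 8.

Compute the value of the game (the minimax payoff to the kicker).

23/11

Row minima: Low → -4, Mid → -5, High → -2; maximin = -2.
Column maxima: Left → 7, Right → 8; minimax = 7.
-2 ≠ 7, so there is no saddle point; optimal play is mixed.
Low is strictly dominated by High, so the kicker never plays it.
On the remaining 2×2 (Mid, High vs Left, Right):
Let the kicker play Mid with probability p. Expected payoff against Left: 7p + (-2)(1−p) = 9p − 2; against Right: (-5)p + 8(1−p) = −13p + 8.
Setting these equal: 9p − 2 = −13p + 8 ⇒ 22p = 10 ⇒ p = 5/11, and the value is (9)·(5/11) − 2 = 23/11.
For the keeper: with q = P(Left), equating Mid's and High's payoffs gives 12q − 5 = −10q + 8 ⇒ q = 13/22.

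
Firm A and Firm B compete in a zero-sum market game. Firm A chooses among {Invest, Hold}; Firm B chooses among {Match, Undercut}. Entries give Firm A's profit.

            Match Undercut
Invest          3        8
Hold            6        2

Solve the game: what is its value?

Row minima: Invest → 3, Hold → 2; maximin = 3.
Column maxima: Match → 6, Undercut → 8; minimax = 6.
3 ≠ 6, so there is no saddle point; optimal play is mixed.
Let Firm A play Invest with probability p. Expected payoff against Match: 3p + 6(1−p) = −3p + 6; against Undercut: 8p + 2(1−p) = 6p + 2.
Setting these equal: −3p + 6 = 6p + 2 ⇒ −9p = -4 ⇒ p = 4/9, and the value is (-3)·(4/9) + 6 = 14/3.
For Firm B: with q = P(Match), equating Invest's and Hold's payoffs gives −5q + 8 = 4q + 2 ⇒ q = 2/3.

14/3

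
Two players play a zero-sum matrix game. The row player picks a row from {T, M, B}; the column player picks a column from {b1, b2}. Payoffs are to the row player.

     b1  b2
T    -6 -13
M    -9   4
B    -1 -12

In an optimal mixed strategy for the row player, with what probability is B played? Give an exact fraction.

13/24

Row minima: T → -13, M → -9, B → -12; maximin = -9.
Column maxima: b1 → -1, b2 → 4; minimax = -1.
-9 ≠ -1, so there is no saddle point; optimal play is mixed.
T is strictly dominated by B, so the row player never plays it.
On the remaining 2×2 (M, B vs b1, b2):
Let the row player play M with probability p. Expected payoff against b1: (-9)p + (-1)(1−p) = −8p − 1; against b2: 4p + (-12)(1−p) = 16p − 12.
Setting these equal: −8p − 1 = 16p − 12 ⇒ −24p = -11 ⇒ p = 11/24, and the value is (-8)·(11/24) − 1 = -14/3.
For the column player: with q = P(b1), equating M's and B's payoffs gives −13q + 4 = 11q − 12 ⇒ q = 2/3.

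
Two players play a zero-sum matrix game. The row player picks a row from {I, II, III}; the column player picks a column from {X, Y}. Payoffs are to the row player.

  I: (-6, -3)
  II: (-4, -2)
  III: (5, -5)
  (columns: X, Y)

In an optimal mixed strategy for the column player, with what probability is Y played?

Row minima: I → -6, II → -4, III → -5; maximin = -4.
Column maxima: X → 5, Y → -2; minimax = -2.
-4 ≠ -2, so there is no saddle point; optimal play is mixed.
I is strictly dominated by II, so the row player never plays it.
On the remaining 2×2 (II, III vs X, Y):
Let the row player play II with probability p. Expected payoff against X: (-4)p + 5(1−p) = −9p + 5; against Y: (-2)p + (-5)(1−p) = 3p − 5.
Setting these equal: −9p + 5 = 3p − 5 ⇒ −12p = -10 ⇒ p = 5/6, and the value is (-9)·(5/6) + 5 = -5/2.
For the column player: with q = P(X), equating II's and III's payoffs gives −2q − 2 = 10q − 5 ⇒ q = 1/4.

3/4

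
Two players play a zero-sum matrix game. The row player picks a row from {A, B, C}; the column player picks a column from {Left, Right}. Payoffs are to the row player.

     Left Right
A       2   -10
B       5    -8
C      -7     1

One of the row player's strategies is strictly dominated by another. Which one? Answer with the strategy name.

A

B gives a strictly higher payoff than A against every column: 5 > 2, -8 > -10.
So A is strictly dominated and the row player never plays it.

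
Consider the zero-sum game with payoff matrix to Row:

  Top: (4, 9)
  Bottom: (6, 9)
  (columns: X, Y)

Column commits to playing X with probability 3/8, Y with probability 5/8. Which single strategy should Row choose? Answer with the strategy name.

Bottom

Expected payoff of Top: (3/8)·4 + (5/8)·9 = 57/8.
Expected payoff of Bottom: (3/8)·6 + (5/8)·9 = 63/8.
The largest is 63/8, so Row's best response is Bottom.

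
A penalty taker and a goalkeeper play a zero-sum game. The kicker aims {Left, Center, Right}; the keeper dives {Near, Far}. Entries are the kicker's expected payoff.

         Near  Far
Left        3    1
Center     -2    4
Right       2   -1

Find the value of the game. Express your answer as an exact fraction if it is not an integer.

Row minima: Left → 1, Center → -2, Right → -1; maximin = 1.
Column maxima: Near → 3, Far → 4; minimax = 3.
1 ≠ 3, so there is no saddle point; optimal play is mixed.
Right is strictly dominated by Left, so the kicker never plays it.
On the remaining 2×2 (Left, Center vs Near, Far):
Let the kicker play Left with probability p. Expected payoff against Near: 3p + (-2)(1−p) = 5p − 2; against Far: 1p + 4(1−p) = −3p + 4.
Setting these equal: 5p − 2 = −3p + 4 ⇒ 8p = 6 ⇒ p = 3/4, and the value is (5)·(3/4) − 2 = 7/4.
For the keeper: with q = P(Near), equating Left's and Center's payoffs gives 2q + 1 = −6q + 4 ⇒ q = 3/8.

7/4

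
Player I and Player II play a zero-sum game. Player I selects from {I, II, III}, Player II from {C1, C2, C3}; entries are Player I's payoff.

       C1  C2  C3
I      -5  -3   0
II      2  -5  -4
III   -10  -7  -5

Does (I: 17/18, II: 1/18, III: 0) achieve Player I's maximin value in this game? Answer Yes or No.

No

Against C1 this mix gives (17/18)·(-5) + (1/18)·2 = -83/18.
Against C2 this mix gives (17/18)·(-3) + (1/18)·(-5) = -28/9.
Against C3 this mix gives (17/18)·0 + (1/18)·(-4) = -2/9.
Player II will play C1, holding Player I to -83/18. Shifting weight toward the row that does better against C1 would raise this floor (the equalizing mix achieves -31/9 against both C1 and C2), so the proposed strategy is not optimal.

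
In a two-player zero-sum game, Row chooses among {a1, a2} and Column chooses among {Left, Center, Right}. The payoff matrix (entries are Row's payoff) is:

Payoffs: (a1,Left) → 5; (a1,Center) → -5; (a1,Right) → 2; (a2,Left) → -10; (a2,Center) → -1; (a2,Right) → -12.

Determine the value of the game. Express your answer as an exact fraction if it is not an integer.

Row minima: a1 → -5, a2 → -12; maximin = -5.
Column maxima: Left → 5, Center → -1, Right → 2; minimax = -1.
-5 ≠ -1, so there is no saddle point; optimal play is mixed.
Left is strictly dominated by Right (it gives Row strictly more in every row), so Column never plays it.
On the remaining 2×2 (a1, a2 vs Center, Right):
Let Row play a1 with probability p. Expected payoff against Center: (-5)p + (-1)(1−p) = −4p − 1; against Right: 2p + (-12)(1−p) = 14p − 12.
Setting these equal: −4p − 1 = 14p − 12 ⇒ −18p = -11 ⇒ p = 11/18, and the value is (-4)·(11/18) − 1 = -31/9.
For Column: with q = P(Center), equating a1's and a2's payoffs gives −7q + 2 = 11q − 12 ⇒ q = 7/9.

-31/9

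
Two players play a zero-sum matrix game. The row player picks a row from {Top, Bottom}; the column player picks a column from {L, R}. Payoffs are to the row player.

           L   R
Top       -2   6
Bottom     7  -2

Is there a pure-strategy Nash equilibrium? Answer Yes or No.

No

Row minima: Top → -2, Bottom → -2; maximin = -2.
Column maxima: L → 7, R → 6; minimax = 6.
-2 ≠ 6, so no pure-strategy equilibrium exists.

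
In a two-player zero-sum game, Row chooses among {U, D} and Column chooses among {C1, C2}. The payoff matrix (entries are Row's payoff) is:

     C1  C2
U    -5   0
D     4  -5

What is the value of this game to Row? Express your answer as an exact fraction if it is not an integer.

Row minima: U → -5, D → -5; maximin = -5.
Column maxima: C1 → 4, C2 → 0; minimax = 0.
-5 ≠ 0, so there is no saddle point; optimal play is mixed.
Let Row play U with probability p. Expected payoff against C1: (-5)p + 4(1−p) = −9p + 4; against C2: 0p + (-5)(1−p) = 5p − 5.
Setting these equal: −9p + 4 = 5p − 5 ⇒ −14p = -9 ⇒ p = 9/14, and the value is (-9)·(9/14) + 4 = -25/14.
For Column: with q = P(C1), equating U's and D's payoffs gives −5q = 9q − 5 ⇒ q = 5/14.

-25/14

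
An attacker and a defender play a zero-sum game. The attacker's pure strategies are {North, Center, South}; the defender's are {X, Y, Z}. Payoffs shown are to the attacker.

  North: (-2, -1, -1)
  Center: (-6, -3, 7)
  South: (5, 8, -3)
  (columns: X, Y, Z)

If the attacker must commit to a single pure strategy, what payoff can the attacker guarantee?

-2

Row minima: North → -2, Center → -6, South → -3.
The best of these is -2.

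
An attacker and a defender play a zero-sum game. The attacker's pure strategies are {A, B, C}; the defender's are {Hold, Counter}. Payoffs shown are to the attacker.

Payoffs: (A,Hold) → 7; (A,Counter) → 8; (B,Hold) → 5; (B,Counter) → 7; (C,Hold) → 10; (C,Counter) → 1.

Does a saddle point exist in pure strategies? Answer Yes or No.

No

Row minima: A → 7, B → 5, C → 1; maximin = 7.
Column maxima: Hold → 10, Counter → 8; minimax = 8.
7 ≠ 8, so no pure-strategy equilibrium exists.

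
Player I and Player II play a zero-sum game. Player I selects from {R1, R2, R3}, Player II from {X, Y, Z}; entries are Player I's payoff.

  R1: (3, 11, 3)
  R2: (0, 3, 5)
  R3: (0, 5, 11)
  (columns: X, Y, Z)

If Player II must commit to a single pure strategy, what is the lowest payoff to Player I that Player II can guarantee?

3

Column maxima: X → 3, Y → 11, Z → 11.
The smallest of these is 3.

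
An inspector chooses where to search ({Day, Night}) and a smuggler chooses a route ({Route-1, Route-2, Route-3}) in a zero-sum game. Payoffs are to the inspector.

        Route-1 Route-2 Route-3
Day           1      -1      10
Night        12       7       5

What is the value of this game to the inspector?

Row minima: Day → -1, Night → 5; maximin = 5.
Column maxima: Route-1 → 12, Route-2 → 7, Route-3 → 10; minimax = 7.
5 ≠ 7, so there is no saddle point; optimal play is mixed.
Route-1 is strictly dominated by Route-2 (it gives the inspector strictly more in every row), so the smuggler never plays it.
On the remaining 2×2 (Day, Night vs Route-2, Route-3):
Let the inspector play Day with probability p. Expected payoff against Route-2: (-1)p + 7(1−p) = −8p + 7; against Route-3: 10p + 5(1−p) = 5p + 5.
Setting these equal: −8p + 7 = 5p + 5 ⇒ −13p = -2 ⇒ p = 2/13, and the value is (-8)·(2/13) + 7 = 75/13.
For the smuggler: with q = P(Route-2), equating Day's and Night's payoffs gives −11q + 10 = 2q + 5 ⇒ q = 5/13.

75/13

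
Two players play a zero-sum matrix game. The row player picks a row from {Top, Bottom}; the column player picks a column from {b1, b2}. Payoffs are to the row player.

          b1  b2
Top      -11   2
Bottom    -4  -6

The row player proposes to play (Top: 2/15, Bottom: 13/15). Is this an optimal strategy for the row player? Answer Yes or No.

Against b1 this mix gives (2/15)·(-11) + (13/15)·(-4) = -74/15.
Against b2 this mix gives (2/15)·2 + (13/15)·(-6) = -74/15.
All of the column player's active replies (b1, b2) yield -74/15, and no column does worse for the row player. The mix makes the column player indifferent and guarantees -74/15, so it is optimal.

Yes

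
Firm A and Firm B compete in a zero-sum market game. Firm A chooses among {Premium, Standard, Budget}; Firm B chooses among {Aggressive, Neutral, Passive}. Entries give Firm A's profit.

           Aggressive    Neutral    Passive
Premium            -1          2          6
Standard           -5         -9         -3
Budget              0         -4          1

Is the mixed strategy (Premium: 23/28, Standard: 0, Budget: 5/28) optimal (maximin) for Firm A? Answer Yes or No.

Against Aggressive this mix gives (23/28)·(-1) + (5/28)·0 = -23/28.
Against Neutral this mix gives (23/28)·2 + (5/28)·(-4) = 13/14.
Against Passive this mix gives (23/28)·6 + (5/28)·1 = 143/28.
Firm B will play Aggressive, holding Firm A to -23/28. Shifting weight toward the row that does better against Aggressive would raise this floor (the equalizing mix achieves -4/7 against both Aggressive and Neutral), so the proposed strategy is not optimal.

No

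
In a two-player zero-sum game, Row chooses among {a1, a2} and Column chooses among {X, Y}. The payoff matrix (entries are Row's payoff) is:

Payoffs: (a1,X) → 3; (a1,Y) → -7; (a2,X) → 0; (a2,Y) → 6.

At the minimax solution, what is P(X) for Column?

13/16

Row minima: a1 → -7, a2 → 0; maximin = 0.
Column maxima: X → 3, Y → 6; minimax = 3.
0 ≠ 3, so there is no saddle point; optimal play is mixed.
Let Row play a1 with probability p. Expected payoff against X: 3p + 0(1−p) = 3p; against Y: (-7)p + 6(1−p) = −13p + 6.
Setting these equal: 3p = −13p + 6 ⇒ 16p = 6 ⇒ p = 3/8, and the value is (3)·(3/8) = 9/8.
For Column: with q = P(X), equating a1's and a2's payoffs gives 10q − 7 = −6q + 6 ⇒ q = 13/16.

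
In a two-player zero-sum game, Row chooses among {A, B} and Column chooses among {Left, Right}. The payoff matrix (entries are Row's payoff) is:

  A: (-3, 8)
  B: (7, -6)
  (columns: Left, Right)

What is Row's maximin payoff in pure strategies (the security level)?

Row minima: A → -3, B → -6.
The best of these is -3.

-3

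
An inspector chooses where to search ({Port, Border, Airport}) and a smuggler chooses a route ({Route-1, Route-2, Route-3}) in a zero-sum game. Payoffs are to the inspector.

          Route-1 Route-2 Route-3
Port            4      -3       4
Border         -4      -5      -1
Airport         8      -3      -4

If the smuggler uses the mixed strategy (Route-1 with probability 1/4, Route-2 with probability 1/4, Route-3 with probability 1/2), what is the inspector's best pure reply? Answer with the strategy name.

Expected payoff of Port: (1/4)·4 + (1/4)·(-3) + (1/2)·4 = 9/4.
Expected payoff of Border: (1/4)·(-4) + (1/4)·(-5) + (1/2)·(-1) = -11/4.
Expected payoff of Airport: (1/4)·8 + (1/4)·(-3) + (1/2)·(-4) = -3/4.
The largest is 9/4, so the inspector's best response is Port.

Port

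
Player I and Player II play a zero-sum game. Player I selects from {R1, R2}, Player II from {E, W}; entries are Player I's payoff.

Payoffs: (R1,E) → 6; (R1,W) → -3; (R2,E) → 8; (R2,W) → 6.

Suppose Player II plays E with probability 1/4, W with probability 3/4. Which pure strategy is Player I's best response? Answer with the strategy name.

Expected payoff of R1: (1/4)·6 + (3/4)·(-3) = -3/4.
Expected payoff of R2: (1/4)·8 + (3/4)·6 = 13/2.
The largest is 13/2, so Player I's best response is R2.

R2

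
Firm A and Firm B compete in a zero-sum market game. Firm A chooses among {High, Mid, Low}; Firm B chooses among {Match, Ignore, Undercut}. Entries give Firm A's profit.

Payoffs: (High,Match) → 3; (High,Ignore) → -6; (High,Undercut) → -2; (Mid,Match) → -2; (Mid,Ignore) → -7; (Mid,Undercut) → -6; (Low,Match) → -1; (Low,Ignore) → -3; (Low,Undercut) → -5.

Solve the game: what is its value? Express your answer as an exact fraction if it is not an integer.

Row minima: High → -6, Mid → -7, Low → -5; maximin = -5.
Column maxima: Match → 3, Ignore → -3, Undercut → -2; minimax = -3.
-5 ≠ -3, so there is no saddle point; optimal play is mixed.
Mid is strictly dominated by High, so Firm A never plays it.
Match is strictly dominated by Ignore (it gives Firm A strictly more in every row), so Firm B never plays it.
On the remaining 2×2 (High, Low vs Ignore, Undercut):
Let Firm A play High with probability p. Expected payoff against Ignore: (-6)p + (-3)(1−p) = −3p − 3; against Undercut: (-2)p + (-5)(1−p) = 3p − 5.
Setting these equal: −3p − 3 = 3p − 5 ⇒ −6p = -2 ⇒ p = 1/3, and the value is (-3)·(1/3) − 3 = -4.
For Firm B: with q = P(Ignore), equating High's and Low's payoffs gives −4q − 2 = 2q − 5 ⇒ q = 1/2.

-4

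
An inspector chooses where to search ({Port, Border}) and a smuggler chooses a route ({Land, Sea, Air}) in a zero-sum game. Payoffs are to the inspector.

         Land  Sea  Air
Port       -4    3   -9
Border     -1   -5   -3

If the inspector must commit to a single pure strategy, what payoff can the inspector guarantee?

-5

Row minima: Port → -9, Border → -5.
The best of these is -5.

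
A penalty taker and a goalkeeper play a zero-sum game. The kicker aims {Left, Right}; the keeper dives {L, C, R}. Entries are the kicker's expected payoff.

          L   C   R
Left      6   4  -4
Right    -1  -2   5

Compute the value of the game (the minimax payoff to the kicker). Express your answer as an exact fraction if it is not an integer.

4/5

Row minima: Left → -4, Right → -2; maximin = -2.
Column maxima: L → 6, C → 4, R → 5; minimax = 4.
-2 ≠ 4, so there is no saddle point; optimal play is mixed.
L is strictly dominated by C (it gives the kicker strictly more in every row), so the keeper never plays it.
On the remaining 2×2 (Left, Right vs C, R):
Let the kicker play Left with probability p. Expected payoff against C: 4p + (-2)(1−p) = 6p − 2; against R: (-4)p + 5(1−p) = −9p + 5.
Setting these equal: 6p − 2 = −9p + 5 ⇒ 15p = 7 ⇒ p = 7/15, and the value is (6)·(7/15) − 2 = 4/5.
For the keeper: with q = P(C), equating Left's and Right's payoffs gives 8q − 4 = −7q + 5 ⇒ q = 3/5.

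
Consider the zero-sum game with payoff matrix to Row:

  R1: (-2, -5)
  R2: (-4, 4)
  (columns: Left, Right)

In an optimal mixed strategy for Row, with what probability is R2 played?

Row minima: R1 → -5, R2 → -4; maximin = -4.
Column maxima: Left → -2, Right → 4; minimax = -2.
-4 ≠ -2, so there is no saddle point; optimal play is mixed.
Let Row play R1 with probability p. Expected payoff against Left: (-2)p + (-4)(1−p) = 2p − 4; against Right: (-5)p + 4(1−p) = −9p + 4.
Setting these equal: 2p − 4 = −9p + 4 ⇒ 11p = 8 ⇒ p = 8/11, and the value is (2)·(8/11) − 4 = -28/11.
For Column: with q = P(Left), equating R1's and R2's payoffs gives 3q − 5 = −8q + 4 ⇒ q = 9/11.

3/11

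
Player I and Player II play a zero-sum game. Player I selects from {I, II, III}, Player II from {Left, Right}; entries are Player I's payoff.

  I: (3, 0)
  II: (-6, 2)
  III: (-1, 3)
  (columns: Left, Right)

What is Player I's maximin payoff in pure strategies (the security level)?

Row minima: I → 0, II → -6, III → -1.
The best of these is 0.

0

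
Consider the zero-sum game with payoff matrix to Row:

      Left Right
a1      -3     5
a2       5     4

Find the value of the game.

Row minima: a1 → -3, a2 → 4; maximin = 4.
Column maxima: Left → 5, Right → 5; minimax = 5.
4 ≠ 5, so there is no saddle point; optimal play is mixed.
Let Row play a1 with probability p. Expected payoff against Left: (-3)p + 5(1−p) = −8p + 5; against Right: 5p + 4(1−p) = p + 4.
Setting these equal: −8p + 5 = p + 4 ⇒ −9p = -1 ⇒ p = 1/9, and the value is (-8)·(1/9) + 5 = 37/9.
For Column: with q = P(Left), equating a1's and a2's payoffs gives −8q + 5 = q + 4 ⇒ q = 1/9.

37/9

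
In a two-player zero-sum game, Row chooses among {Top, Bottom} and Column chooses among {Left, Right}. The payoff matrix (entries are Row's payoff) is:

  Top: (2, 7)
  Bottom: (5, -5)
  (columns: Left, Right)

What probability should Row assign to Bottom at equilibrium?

Row minima: Top → 2, Bottom → -5; maximin = 2.
Column maxima: Left → 5, Right → 7; minimax = 5.
2 ≠ 5, so there is no saddle point; optimal play is mixed.
Let Row play Top with probability p. Expected payoff against Left: 2p + 5(1−p) = −3p + 5; against Right: 7p + (-5)(1−p) = 12p − 5.
Setting these equal: −3p + 5 = 12p − 5 ⇒ −15p = -10 ⇒ p = 2/3, and the value is (-3)·(2/3) + 5 = 3.
For Column: with q = P(Left), equating Top's and Bottom's payoffs gives −5q + 7 = 10q − 5 ⇒ q = 4/5.

1/3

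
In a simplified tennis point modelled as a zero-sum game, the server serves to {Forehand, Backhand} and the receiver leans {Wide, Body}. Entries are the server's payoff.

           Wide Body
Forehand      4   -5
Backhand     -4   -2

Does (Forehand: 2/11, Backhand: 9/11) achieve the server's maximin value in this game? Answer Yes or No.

Against Wide this mix gives (2/11)·4 + (9/11)·(-4) = -28/11.
Against Body this mix gives (2/11)·(-5) + (9/11)·(-2) = -28/11.
All of the receiver's active replies (Wide, Body) yield -28/11, and no column does worse for the server. The mix makes the receiver indifferent and guarantees -28/11, so it is optimal.

Yes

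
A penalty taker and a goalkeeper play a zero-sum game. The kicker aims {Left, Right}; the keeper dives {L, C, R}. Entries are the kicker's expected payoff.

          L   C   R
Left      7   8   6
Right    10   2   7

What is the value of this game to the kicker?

Row minima: Left → 6, Right → 2; maximin = 6.
Column maxima: L → 10, C → 8, R → 7; minimax = 7.
6 ≠ 7, so there is no saddle point; optimal play is mixed.
L is strictly dominated by R (it gives the kicker strictly more in every row), so the keeper never plays it.
On the remaining 2×2 (Left, Right vs C, R):
Let the kicker play Left with probability p. Expected payoff against C: 8p + 2(1−p) = 6p + 2; against R: 6p + 7(1−p) = −p + 7.
Setting these equal: 6p + 2 = −p + 7 ⇒ 7p = 5 ⇒ p = 5/7, and the value is (6)·(5/7) + 2 = 44/7.
For the keeper: with q = P(C), equating Left's and Right's payoffs gives 2q + 6 = −5q + 7 ⇒ q = 1/7.

44/7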